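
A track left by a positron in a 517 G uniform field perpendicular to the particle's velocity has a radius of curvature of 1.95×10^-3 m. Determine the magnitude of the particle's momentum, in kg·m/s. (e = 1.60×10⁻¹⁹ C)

p ≈ 1.61×10^-23 kg·m/s

Since qvB = mv²/r, the momentum p = mv = qBr.
p = (1×1.60×10^-19)(0.0517)(1.95×10^-3) = 1.61×10^-23 kg·m/s.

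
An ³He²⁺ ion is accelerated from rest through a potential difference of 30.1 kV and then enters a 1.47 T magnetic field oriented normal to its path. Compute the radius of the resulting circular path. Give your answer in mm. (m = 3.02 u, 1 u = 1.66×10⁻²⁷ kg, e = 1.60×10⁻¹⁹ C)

r ≈ 20.9 mm

The kinetic energy gained is K = qV = (2×1.60×10^-19)(3.01×10^4) = 9.63×10^-15 J.
v = √(2K/m) = 1.96×10^6 m/s.
r = mv/(qB) = (5.01×10^-27)(1.96×10^6) / [(2×1.60×10^-19)(1.47)] = 0.0209 m.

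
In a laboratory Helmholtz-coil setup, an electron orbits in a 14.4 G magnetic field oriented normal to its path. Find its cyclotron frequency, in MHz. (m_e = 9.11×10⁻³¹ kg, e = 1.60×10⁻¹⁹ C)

f = qB/(2πm) = (1×1.60×10^-19)(1.44×10^-3) / [2π(9.11×10^-31)] = 4.03×10^7 Hz.

f ≈ 40.3 MHz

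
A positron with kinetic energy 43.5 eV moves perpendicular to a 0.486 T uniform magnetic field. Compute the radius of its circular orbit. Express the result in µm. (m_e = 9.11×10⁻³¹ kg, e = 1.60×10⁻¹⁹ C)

r ≈ 45.8 µm

Convert the energy: K = 43.5 eV = 6.96×10^-18 J.
v = √(2K/m) = √(2·6.96×10^-18/9.11×10^-31) = 3.91×10^6 m/s.
r = mv/(qB) = (9.11×10^-31)(3.91×10^6) / [(1×1.60×10^-19)(0.486)] = 4.58×10^-5 m.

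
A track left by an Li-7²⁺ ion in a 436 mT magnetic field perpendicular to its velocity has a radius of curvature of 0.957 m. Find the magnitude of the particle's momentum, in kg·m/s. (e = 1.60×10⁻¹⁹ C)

Since qvB = mv²/r, the momentum p = mv = qBr.
p = (2×1.60×10^-19)(0.436)(0.957) = 1.34×10^-19 kg·m/s.

p ≈ 1.34×10^-19 kg·m/s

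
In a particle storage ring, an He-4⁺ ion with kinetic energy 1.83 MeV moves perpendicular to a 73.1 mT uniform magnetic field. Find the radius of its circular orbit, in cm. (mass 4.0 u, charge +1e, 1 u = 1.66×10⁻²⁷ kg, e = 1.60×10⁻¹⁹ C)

r ≈ 533 cm

Convert the energy: K = 1.83 MeV = 2.93×10^-13 J.
v = √(2K/m) = √(2·2.93×10^-13/6.64×10^-27) = 9.39×10^6 m/s.
r = mv/(qB) = (6.64×10^-27)(9.39×10^6) / [(1×1.60×10^-19)(0.0731)] = 5.33 m.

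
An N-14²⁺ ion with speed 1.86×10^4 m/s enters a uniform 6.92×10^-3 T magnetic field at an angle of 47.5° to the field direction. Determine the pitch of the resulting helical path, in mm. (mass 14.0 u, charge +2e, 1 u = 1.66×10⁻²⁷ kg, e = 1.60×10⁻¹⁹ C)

The velocity component along B is v∥ = v cos47.5° = 1.26×10^4 m/s.
The cyclotron period T = 2πm/(qB) = 6.59×10^-5 s is set by m, q, B alone.
Pitch = v∥·T = (1.26×10^4)(6.59×10^-5) = 0.829 m.

pitch ≈ 829 mm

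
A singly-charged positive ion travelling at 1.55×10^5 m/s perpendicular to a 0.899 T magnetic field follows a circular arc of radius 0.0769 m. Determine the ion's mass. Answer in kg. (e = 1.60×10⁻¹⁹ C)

qvB = mv²/r ⇒ m = qBr/v.
m = (1×1.60×10^-19)(0.899)(0.0769) / (1.55×10^5) = 7.14×10^-26 kg.

m ≈ 7.14×10^-26 kg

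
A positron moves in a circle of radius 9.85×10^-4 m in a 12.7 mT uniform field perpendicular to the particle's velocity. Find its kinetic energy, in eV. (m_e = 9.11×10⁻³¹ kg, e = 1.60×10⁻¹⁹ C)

v = qBr/m = (1×1.60×10^-19)(0.0127)(9.85×10^-4) / (9.11×10^-31) = 2.20×10^6 m/s.
K = ½mv² = 0.5·(9.11×10^-31)·(2.20×10^6)² = 2.20×10^-18 J = 13.7 eV.

K ≈ 13.7 eV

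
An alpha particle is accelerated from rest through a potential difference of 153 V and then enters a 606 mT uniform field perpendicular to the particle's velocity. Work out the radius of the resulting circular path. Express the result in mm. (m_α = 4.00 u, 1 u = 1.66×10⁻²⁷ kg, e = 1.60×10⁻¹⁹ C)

r ≈ 4.16 mm

The kinetic energy gained is K = qV = (2×1.60×10^-19)(153) = 4.90×10^-17 J.
v = √(2K/m) = 1.21×10^5 m/s.
r = mv/(qB) = (6.64×10^-27)(1.21×10^5) / [(2×1.60×10^-19)(0.606)] = 4.16×10^-3 m.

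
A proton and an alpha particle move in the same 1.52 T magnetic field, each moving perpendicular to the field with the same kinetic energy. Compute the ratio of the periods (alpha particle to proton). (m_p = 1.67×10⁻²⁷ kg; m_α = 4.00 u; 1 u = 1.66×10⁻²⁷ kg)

T = 2πm/(qB) is independent of speed, so T₂/T₁ = (m₂/q₂)/(m₁/q₁).
T_{alpha particle}/T_{proton} = (6.64×10^-27/2e) / (1.67×10^-27/1e) = 1.99.

ratio ≈ 1.99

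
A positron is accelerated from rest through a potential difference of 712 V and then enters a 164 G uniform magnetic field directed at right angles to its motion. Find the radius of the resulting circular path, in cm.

The kinetic energy gained is K = qV = (1×1.60×10^-19)(712) = 1.14×10^-16 J.
v = √(2K/m) = 1.58×10^7 m/s.
r = mv/(qB) = (9.11×10^-31)(1.58×10^7) / [(1×1.60×10^-19)(0.0164)] = 5.49×10^-3 m.

r ≈ 0.549 cm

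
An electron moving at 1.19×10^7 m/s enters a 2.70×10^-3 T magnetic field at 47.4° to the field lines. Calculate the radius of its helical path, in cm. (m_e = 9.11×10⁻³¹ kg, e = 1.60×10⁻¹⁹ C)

r ≈ 1.85 cm

Only the perpendicular component v⊥ = v sin47.4° = 8.76×10^6 m/s is bent by the field.
r = m v⊥ /(qB) = (9.11×10^-31)(8.76×10^6) / [(1×1.60×10^-19)(2.70×10^-3)] = 0.0185 m.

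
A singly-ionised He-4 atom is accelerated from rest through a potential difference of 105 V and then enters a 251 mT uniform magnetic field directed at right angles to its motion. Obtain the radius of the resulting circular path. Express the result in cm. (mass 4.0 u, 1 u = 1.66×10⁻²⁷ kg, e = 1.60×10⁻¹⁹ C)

The kinetic energy gained is K = qV = (1×1.60×10^-19)(105) = 1.68×10^-17 J.
v = √(2K/m) = 7.11×10^4 m/s.
r = mv/(qB) = (6.64×10^-27)(7.11×10^4) / [(1×1.60×10^-19)(0.251)] = 0.0118 m.

r ≈ 1.18 cm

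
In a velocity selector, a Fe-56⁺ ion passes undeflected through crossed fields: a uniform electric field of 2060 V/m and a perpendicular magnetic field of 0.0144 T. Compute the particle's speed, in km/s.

v ≈ 143 km/s

For zero net force, qE = qvB, so v = E/B.
v = (2060) / (0.0144) = 1.43×10^5 m/s.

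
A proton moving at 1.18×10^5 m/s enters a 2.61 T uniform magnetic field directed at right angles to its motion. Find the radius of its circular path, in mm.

r ≈ 0.472 mm

The magnetic force provides the centripetal force: qvB = mv²/r, so r = mv/(qB).
r = (1.67×10^-27 kg)(1.18×10^5 m/s) / [(1×1.60×10^-19 C)(2.61 T)] = 4.72×10^-4 m.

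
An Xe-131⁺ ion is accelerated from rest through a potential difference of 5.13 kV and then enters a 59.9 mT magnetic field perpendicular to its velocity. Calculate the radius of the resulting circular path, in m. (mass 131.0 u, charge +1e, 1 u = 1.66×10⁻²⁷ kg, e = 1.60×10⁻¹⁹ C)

r ≈ 1.97 m

The kinetic energy gained is K = qV = (1×1.60×10^-19)(5130) = 8.21×10^-16 J.
v = √(2K/m) = 8.69×10^4 m/s.
r = mv/(qB) = (2.17×10^-25)(8.69×10^4) / [(1×1.60×10^-19)(0.0599)] = 1.97 m.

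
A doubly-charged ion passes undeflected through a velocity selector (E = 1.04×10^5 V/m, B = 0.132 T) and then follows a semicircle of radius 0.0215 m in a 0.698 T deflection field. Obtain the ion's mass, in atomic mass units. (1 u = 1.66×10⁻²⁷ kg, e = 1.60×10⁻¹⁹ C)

m ≈ 3.67 u

v = E/B₁ = 7.88×10^5 m/s.
From r = mv/(qB₂), m = qB₂r/v = (2×1.60×10^-19)(0.698)(0.0215) / (7.88×10^5) = 6.10×10^-27 kg.
In atomic mass units: m = 6.10×10^-27 / 1.66×10^-27 = 3.67 u.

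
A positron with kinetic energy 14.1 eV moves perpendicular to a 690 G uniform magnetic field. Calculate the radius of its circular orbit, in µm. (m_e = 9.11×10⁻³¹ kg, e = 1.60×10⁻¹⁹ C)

r ≈ 184 µm

Convert the energy: K = 14.1 eV = 2.26×10^-18 J.
v = √(2K/m) = √(2·2.26×10^-18/9.11×10^-31) = 2.23×10^6 m/s.
r = mv/(qB) = (9.11×10^-31)(2.23×10^6) / [(1×1.60×10^-19)(0.0690)] = 1.84×10^-4 m.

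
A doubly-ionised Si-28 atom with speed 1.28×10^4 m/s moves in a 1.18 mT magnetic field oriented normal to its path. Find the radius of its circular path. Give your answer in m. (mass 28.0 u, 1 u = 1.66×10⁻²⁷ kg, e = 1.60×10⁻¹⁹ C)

r ≈ 1.58 m

The magnetic force provides the centripetal force: qvB = mv²/r, so r = mv/(qB).
r = (4.65×10^-26 kg)(1.28×10^4 m/s) / [(2×1.60×10^-19 C)(1.18×10^-3 T)] = 1.58 m.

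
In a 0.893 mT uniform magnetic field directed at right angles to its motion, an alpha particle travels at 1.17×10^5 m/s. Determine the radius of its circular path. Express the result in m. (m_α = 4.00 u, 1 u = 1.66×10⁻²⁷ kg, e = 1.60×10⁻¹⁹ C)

The magnetic force provides the centripetal force: qvB = mv²/r, so r = mv/(qB).
r = (6.64×10^-27 kg)(1.17×10^5 m/s) / [(2×1.60×10^-19 C)(8.93×10^-4 T)] = 2.72 m.

r ≈ 2.72 m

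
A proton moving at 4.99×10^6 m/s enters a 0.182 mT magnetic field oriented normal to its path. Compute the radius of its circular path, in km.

r ≈ 0.286 km

The magnetic force provides the centripetal force: qvB = mv²/r, so r = mv/(qB).
r = (1.67×10^-27 kg)(4.99×10^6 m/s) / [(1×1.60×10^-19 C)(1.82×10^-4 T)] = 286 m.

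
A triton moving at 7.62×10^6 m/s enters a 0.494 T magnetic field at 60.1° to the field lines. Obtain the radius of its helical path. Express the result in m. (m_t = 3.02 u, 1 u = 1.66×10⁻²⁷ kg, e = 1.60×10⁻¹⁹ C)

r ≈ 0.419 m

Only the perpendicular component v⊥ = v sin60.1° = 6.61×10^6 m/s is bent by the field.
r = m v⊥ /(qB) = (5.01×10^-27)(6.61×10^6) / [(1×1.60×10^-19)(0.494)] = 0.419 m.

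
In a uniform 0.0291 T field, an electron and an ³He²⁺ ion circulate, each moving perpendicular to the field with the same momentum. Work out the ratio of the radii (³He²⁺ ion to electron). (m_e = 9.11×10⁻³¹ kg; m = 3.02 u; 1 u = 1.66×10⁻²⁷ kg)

r = p/(qB) ⇒ at equal p, r ∝ 1/q.
r_{³He²⁺ ion}/r_{electron} = 0.500.

ratio ≈ 0.500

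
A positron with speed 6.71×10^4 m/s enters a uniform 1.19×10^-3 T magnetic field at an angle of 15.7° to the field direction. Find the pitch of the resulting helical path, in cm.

The velocity component along B is v∥ = v cos15.7° = 6.46×10^4 m/s.
The cyclotron period T = 2πm/(qB) = 3.01×10^-8 s is set by m, q, B alone.
Pitch = v∥·T = (6.46×10^4)(3.01×10^-8) = 1.94×10^-3 m.

pitch ≈ 0.194 cm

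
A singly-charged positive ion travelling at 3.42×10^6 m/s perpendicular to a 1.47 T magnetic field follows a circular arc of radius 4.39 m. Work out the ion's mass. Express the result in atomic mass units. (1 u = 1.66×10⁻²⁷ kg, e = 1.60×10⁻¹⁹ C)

m ≈ 182 u

qvB = mv²/r ⇒ m = qBr/v.
m = (1×1.60×10^-19)(1.47)(4.39) / (3.42×10^6) = 3.02×10^-25 kg = 182 u.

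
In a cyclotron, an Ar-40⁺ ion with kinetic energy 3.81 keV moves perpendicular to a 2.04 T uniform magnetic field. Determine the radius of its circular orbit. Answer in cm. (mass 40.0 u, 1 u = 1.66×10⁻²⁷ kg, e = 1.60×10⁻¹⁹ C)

r ≈ 2.76 cm

Convert the energy: K = 3.81 keV = 6.10×10^-16 J.
v = √(2K/m) = √(2·6.10×10^-16/6.64×10^-26) = 1.36×10^5 m/s.
r = mv/(qB) = (6.64×10^-26)(1.36×10^5) / [(1×1.60×10^-19)(2.04)] = 0.0276 m.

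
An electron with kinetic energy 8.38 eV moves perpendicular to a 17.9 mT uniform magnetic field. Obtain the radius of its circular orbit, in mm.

r ≈ 0.546 mm

Convert the energy: K = 8.38 eV = 1.34×10^-18 J.
v = √(2K/m) = √(2·1.34×10^-18/9.11×10^-31) = 1.72×10^6 m/s.
r = mv/(qB) = (9.11×10^-31)(1.72×10^6) / [(1×1.60×10^-19)(0.0179)] = 5.46×10^-4 m.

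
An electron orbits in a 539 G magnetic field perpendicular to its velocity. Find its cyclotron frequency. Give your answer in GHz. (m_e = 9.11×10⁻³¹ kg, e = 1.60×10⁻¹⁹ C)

f = qB/(2πm) = (1×1.60×10^-19)(0.0539) / [2π(9.11×10^-31)] = 1.51×10^9 Hz.

f ≈ 1.51 GHz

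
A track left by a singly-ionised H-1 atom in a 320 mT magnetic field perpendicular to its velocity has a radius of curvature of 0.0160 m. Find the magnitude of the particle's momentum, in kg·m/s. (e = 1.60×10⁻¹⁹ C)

p ≈ 8.19×10^-22 kg·m/s

Since qvB = mv²/r, the momentum p = mv = qBr.
p = (1×1.60×10^-19)(0.320)(0.0160) = 8.19×10^-22 kg·m/s.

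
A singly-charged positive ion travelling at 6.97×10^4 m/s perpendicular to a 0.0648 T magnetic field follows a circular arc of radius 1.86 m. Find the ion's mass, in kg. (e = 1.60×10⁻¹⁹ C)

qvB = mv²/r ⇒ m = qBr/v.
m = (1×1.60×10^-19)(0.0648)(1.86) / (6.97×10^4) = 2.77×10^-25 kg.

m ≈ 2.77×10^-25 kg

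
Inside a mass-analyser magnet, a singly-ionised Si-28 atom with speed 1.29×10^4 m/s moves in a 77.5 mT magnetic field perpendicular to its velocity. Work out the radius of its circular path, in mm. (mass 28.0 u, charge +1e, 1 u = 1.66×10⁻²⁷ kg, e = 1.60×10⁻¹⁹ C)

The magnetic force provides the centripetal force: qvB = mv²/r, so r = mv/(qB).
r = (4.65×10^-26 kg)(1.29×10^4 m/s) / [(1×1.60×10^-19 C)(0.0775 T)] = 0.0484 m.

r ≈ 48.4 mm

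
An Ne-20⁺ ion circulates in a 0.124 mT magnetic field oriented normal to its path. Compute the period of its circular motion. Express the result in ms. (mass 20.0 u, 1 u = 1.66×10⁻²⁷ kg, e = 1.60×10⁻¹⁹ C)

T ≈ 10.5 ms

The cyclotron period is independent of speed: T = 2πm/(qB).
T = 2π(3.32×10^-26) / [(1×1.60×10^-19)(1.24×10^-4)] = 0.0105 s.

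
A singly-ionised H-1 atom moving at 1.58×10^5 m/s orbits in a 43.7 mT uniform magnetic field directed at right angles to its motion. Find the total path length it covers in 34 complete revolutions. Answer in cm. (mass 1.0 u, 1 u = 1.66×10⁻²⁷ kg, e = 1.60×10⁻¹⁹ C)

L ≈ 801 cm

r = mv/(qB) = 0.0375 m, so one revolution covers 2πr = 0.236 m.
In 34 revolutions: L = 34·2πr = 8.01 m.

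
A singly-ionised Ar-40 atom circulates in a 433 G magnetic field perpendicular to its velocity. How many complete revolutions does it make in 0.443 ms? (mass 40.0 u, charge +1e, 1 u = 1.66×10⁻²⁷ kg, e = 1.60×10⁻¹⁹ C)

T = 2πm/(qB) = 2π(6.64×10^-26) / [(1×1.60×10^-19)(0.0433)] = 6.0220×10^-5 s.
N = t/T = 4.43×10^-4 / 6.0220×10^-5 ≈ 7.36, so 7 complete revolutions.

N = 7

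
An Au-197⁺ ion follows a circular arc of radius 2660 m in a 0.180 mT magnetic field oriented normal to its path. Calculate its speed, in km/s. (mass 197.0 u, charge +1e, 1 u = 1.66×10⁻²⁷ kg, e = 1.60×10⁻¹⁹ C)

v ≈ 234 km/s

From qvB = mv²/r, v = qBr/m.
v = (1×1.60×10^-19)(1.80×10^-4)(2660) / (3.27×10^-25) = 2.34×10^5 m/s.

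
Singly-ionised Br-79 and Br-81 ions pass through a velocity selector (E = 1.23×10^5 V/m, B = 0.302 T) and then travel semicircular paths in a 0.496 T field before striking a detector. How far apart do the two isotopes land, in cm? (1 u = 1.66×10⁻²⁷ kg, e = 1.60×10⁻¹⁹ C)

Both emerge at v = E/B₁ = 4.07×10^5 m/s.
r = mv/(qB₂), so r₁ = 0.6730 m and r₂ = 0.6901 m, giving Δr = 0.0170 m.
After a semicircle each ion lands a diameter 2r from the entry slit, so the separation is 2Δr = 0.0341 m.

Δd ≈ 3.41 cm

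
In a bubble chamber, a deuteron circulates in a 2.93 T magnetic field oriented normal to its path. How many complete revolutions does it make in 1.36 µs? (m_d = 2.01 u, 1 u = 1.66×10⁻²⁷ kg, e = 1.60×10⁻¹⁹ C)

T = 2πm/(qB) = 2π(3.3366×10^-27) / [(1×1.60×10^-19)(2.93)] = 4.4719×10^-8 s.
N = t/T = 1.36×10^-6 / 4.4719×10^-8 ≈ 30.41, so 30 complete revolutions.

N = 30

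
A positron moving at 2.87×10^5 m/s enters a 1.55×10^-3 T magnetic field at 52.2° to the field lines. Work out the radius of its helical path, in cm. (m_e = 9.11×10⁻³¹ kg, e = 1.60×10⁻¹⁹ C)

r ≈ 0.0833 cm

Only the perpendicular component v⊥ = v sin52.2° = 2.27×10^5 m/s is bent by the field.
r = m v⊥ /(qB) = (9.11×10^-31)(2.27×10^5) / [(1×1.60×10^-19)(1.55×10^-3)] = 8.33×10^-4 m.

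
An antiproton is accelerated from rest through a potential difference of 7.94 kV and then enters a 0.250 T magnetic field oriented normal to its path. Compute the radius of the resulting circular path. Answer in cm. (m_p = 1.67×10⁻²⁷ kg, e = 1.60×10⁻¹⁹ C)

r ≈ 5.15 cm

The kinetic energy gained is K = qV = (1×1.60×10^-19)(7940) = 1.27×10^-15 J.
v = √(2K/m) = 1.23×10^6 m/s.
r = mv/(qB) = (1.67×10^-27)(1.23×10^6) / [(1×1.60×10^-19)(0.250)] = 0.0515 m.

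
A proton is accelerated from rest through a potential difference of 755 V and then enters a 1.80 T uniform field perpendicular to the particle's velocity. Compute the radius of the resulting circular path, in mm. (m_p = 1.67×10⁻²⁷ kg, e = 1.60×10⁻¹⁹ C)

The kinetic energy gained is K = qV = (1×1.60×10^-19)(755) = 1.21×10^-16 J.
v = √(2K/m) = 3.80×10^5 m/s.
r = mv/(qB) = (1.67×10^-27)(3.80×10^5) / [(1×1.60×10^-19)(1.80)] = 2.21×10^-3 m.

r ≈ 2.21 mm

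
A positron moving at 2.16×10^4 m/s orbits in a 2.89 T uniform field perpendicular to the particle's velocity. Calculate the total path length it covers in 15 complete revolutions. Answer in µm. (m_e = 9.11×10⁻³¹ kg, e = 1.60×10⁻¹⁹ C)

r = mv/(qB) = 4.26×10^-8 m, so one revolution covers 2πr = 2.67×10^-7 m.
In 15 revolutions: L = 15·2πr = 4.01×10^-6 m.

L ≈ 4.01 µm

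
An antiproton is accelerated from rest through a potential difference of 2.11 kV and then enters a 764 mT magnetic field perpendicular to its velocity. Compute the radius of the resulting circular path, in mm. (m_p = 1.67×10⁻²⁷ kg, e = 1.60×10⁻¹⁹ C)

The kinetic energy gained is K = qV = (1×1.60×10^-19)(2110) = 3.38×10^-16 J.
v = √(2K/m) = 6.36×10^5 m/s.
r = mv/(qB) = (1.67×10^-27)(6.36×10^5) / [(1×1.60×10^-19)(0.764)] = 8.69×10^-3 m.

r ≈ 8.69 mm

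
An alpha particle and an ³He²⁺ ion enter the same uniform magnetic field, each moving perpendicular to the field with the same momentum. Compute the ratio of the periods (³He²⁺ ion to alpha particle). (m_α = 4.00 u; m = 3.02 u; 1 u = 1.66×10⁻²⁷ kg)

T = 2πm/(qB) is independent of speed, so T₂/T₁ = (m₂/q₂)/(m₁/q₁).
T_{³He²⁺ ion}/T_{alpha particle} = (5.01×10^-27/2e) / (6.64×10^-27/2e) = 0.755.

ratio ≈ 0.755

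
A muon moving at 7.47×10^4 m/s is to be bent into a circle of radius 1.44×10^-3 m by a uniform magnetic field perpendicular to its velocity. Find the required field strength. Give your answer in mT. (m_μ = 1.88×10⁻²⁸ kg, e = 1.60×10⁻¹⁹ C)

B ≈ 61.0 mT

qvB = mv²/r gives B = mv/(qr).
B = (1.88×10^-28)(7.47×10^4) / [(1×1.60×10^-19)(1.44×10^-3)] = 0.0610 T.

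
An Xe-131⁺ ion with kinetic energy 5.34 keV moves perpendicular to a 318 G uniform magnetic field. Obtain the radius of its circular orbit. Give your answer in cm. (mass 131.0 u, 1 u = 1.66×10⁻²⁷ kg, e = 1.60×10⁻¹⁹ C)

Convert the energy: K = 5.34 keV = 8.54×10^-16 J.
v = √(2K/m) = √(2·8.54×10^-16/2.17×10^-25) = 8.86×10^4 m/s.
r = mv/(qB) = (2.17×10^-25)(8.86×10^4) / [(1×1.60×10^-19)(0.0318)] = 3.79 m.

r ≈ 379 cm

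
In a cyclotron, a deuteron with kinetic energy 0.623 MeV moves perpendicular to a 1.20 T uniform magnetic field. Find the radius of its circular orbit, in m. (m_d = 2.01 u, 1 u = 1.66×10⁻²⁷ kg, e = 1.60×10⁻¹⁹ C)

r ≈ 0.134 m

Convert the energy: K = 0.623 MeV = 9.97×10^-14 J.
v = √(2K/m) = √(2·9.97×10^-14/3.34×10^-27) = 7.73×10^6 m/s.
r = mv/(qB) = (3.34×10^-27)(7.73×10^6) / [(1×1.60×10^-19)(1.20)] = 0.134 m.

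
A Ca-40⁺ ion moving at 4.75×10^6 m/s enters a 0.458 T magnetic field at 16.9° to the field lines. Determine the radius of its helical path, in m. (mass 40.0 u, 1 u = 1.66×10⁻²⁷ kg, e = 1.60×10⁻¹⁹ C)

r ≈ 1.25 m

Only the perpendicular component v⊥ = v sin16.9° = 1.38×10^6 m/s is bent by the field.
r = m v⊥ /(qB) = (6.64×10^-26)(1.38×10^6) / [(1×1.60×10^-19)(0.458)] = 1.25 m.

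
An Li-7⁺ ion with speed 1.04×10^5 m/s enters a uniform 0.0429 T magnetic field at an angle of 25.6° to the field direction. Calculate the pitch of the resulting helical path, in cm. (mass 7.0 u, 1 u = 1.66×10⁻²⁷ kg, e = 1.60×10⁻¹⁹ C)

pitch ≈ 99.8 cm

The velocity component along B is v∥ = v cos25.6° = 9.38×10^4 m/s.
The cyclotron period T = 2πm/(qB) = 1.06×10^-5 s is set by m, q, B alone.
Pitch = v∥·T = (9.38×10^4)(1.06×10^-5) = 0.998 m.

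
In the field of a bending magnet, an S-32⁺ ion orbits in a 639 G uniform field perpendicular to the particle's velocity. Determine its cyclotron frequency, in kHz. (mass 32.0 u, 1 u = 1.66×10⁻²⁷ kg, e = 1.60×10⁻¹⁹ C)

f = qB/(2πm) = (1×1.60×10^-19)(0.0639) / [2π(5.31×10^-26)] = 3.06×10^4 Hz.

f ≈ 30.6 kHz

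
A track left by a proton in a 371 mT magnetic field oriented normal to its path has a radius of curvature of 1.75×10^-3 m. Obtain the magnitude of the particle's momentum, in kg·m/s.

Since qvB = mv²/r, the momentum p = mv = qBr.
p = (1×1.60×10^-19)(0.371)(1.75×10^-3) = 1.04×10^-22 kg·m/s.

p ≈ 1.04×10^-22 kg·m/s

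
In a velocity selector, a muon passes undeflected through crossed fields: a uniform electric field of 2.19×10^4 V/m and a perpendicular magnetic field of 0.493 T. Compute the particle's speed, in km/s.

For zero net force, qE = qvB, so v = E/B.
v = (2.19×10^4) / (0.493) = 4.44×10^4 m/s.

v ≈ 44.4 km/s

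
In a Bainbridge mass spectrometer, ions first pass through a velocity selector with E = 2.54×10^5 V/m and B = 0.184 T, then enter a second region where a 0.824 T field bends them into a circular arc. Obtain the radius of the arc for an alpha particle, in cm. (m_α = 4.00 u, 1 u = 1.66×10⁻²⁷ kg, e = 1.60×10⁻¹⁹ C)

r ≈ 3.48 cm

The selector passes v = E/B = 2.54×10^5/0.184 = 1.38×10^6 m/s.
In the deflection region, r = mv/(qB₂) = (6.64×10^-27)(1.38×10^6) / [(2×1.60×10^-19)(0.824)] = 0.0348 m.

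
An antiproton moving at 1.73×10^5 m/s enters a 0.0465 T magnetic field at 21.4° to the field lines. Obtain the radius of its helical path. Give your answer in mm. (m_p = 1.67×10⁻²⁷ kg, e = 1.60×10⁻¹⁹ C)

r ≈ 14.2 mm

Only the perpendicular component v⊥ = v sin21.4° = 6.31×10^4 m/s is bent by the field.
r = m v⊥ /(qB) = (1.67×10^-27)(6.31×10^4) / [(1×1.60×10^-19)(0.0465)] = 0.0142 m.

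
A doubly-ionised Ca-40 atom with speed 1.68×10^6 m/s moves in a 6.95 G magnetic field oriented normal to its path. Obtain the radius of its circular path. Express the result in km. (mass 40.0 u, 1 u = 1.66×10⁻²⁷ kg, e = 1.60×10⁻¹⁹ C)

r ≈ 0.502 km

The magnetic force provides the centripetal force: qvB = mv²/r, so r = mv/(qB).
r = (6.64×10^-26 kg)(1.68×10^6 m/s) / [(2×1.60×10^-19 C)(6.95×10^-4 T)] = 502 m.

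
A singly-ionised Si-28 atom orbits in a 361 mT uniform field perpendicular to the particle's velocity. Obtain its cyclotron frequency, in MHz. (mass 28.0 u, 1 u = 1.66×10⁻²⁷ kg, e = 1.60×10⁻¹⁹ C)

f ≈ 0.198 MHz

f = qB/(2πm) = (1×1.60×10^-19)(0.361) / [2π(4.65×10^-26)] = 1.98×10^5 Hz.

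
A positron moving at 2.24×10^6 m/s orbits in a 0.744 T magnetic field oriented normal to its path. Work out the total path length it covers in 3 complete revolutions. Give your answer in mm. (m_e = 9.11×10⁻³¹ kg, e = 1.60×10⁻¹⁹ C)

r = mv/(qB) = 1.71×10^-5 m, so one revolution covers 2πr = 1.08×10^-4 m.
In 3 revolutions: L = 3·2πr = 3.23×10^-4 m.

L ≈ 0.323 mm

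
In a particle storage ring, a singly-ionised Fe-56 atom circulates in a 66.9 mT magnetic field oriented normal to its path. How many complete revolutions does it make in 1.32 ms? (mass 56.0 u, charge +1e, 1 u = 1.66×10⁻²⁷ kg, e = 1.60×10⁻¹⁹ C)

N = 24

T = 2πm/(qB) = 2π(9.296×10^-26) / [(1×1.60×10^-19)(0.0669)] = 5.4567×10^-5 s.
N = t/T = 1.32×10^-3 / 5.4567×10^-5 ≈ 24.19, so 24 complete revolutions.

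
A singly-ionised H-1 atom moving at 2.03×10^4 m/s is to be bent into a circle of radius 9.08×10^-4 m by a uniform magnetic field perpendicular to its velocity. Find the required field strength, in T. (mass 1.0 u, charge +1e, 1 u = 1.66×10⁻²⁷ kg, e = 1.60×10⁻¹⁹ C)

qvB = mv²/r gives B = mv/(qr).
B = (1.66×10^-27)(2.03×10^4) / [(1×1.60×10^-19)(9.08×10^-4)] = 0.232 T.

B ≈ 0.232 T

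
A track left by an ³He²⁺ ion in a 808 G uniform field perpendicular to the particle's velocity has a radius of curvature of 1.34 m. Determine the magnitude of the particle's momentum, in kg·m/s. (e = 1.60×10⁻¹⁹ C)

Since qvB = mv²/r, the momentum p = mv = qBr.
p = (2×1.60×10^-19)(0.0808)(1.34) = 3.46×10^-20 kg·m/s.

p ≈ 3.46×10^-20 kg·m/s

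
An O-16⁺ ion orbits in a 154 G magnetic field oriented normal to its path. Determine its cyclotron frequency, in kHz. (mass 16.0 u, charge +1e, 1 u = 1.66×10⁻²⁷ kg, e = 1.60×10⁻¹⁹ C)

f ≈ 14.8 kHz

f = qB/(2πm) = (1×1.60×10^-19)(0.0154) / [2π(2.66×10^-26)] = 1.48×10^4 Hz.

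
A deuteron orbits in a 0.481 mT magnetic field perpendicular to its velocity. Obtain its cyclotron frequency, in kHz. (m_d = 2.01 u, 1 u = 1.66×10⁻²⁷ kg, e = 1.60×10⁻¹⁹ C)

f = qB/(2πm) = (1×1.60×10^-19)(4.81×10^-4) / [2π(3.34×10^-27)] = 3670 Hz.

f ≈ 3.67 kHz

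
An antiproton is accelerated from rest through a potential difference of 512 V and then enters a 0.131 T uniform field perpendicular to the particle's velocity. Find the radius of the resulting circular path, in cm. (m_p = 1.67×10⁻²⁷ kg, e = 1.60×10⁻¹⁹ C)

The kinetic energy gained is K = qV = (1×1.60×10^-19)(512) = 8.19×10^-17 J.
v = √(2K/m) = 3.13×10^5 m/s.
r = mv/(qB) = (1.67×10^-27)(3.13×10^5) / [(1×1.60×10^-19)(0.131)] = 0.0250 m.

r ≈ 2.50 cm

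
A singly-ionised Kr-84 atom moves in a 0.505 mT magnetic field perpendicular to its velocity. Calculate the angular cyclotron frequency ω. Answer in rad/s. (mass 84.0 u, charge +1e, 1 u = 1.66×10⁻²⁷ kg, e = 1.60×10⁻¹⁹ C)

ω = qB/m = (1×1.60×10^-19)(5.05×10^-4) / (1.39×10^-25) = 579 rad/s.

ω ≈ 579 rad/s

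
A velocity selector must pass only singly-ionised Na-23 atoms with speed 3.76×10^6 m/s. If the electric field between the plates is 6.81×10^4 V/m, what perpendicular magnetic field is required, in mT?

B ≈ 18.1 mT

qE = qvB ⇒ B = E/v = (6.81×10^4) / (3.76×10^6) = 0.0181 T.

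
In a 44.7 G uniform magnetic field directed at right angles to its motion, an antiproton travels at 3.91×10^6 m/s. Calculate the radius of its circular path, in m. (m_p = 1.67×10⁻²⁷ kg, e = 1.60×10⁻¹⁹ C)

The magnetic force provides the centripetal force: qvB = mv²/r, so r = mv/(qB).
r = (1.67×10^-27 kg)(3.91×10^6 m/s) / [(1×1.60×10^-19 C)(4.47×10^-3 T)] = 9.13 m.

r ≈ 9.13 m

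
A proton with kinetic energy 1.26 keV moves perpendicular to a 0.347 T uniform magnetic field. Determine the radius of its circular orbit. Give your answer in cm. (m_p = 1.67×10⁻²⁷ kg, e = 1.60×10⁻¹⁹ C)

r ≈ 1.48 cm

Convert the energy: K = 1.26 keV = 2.02×10^-16 J.
v = √(2K/m) = √(2·2.02×10^-16/1.67×10^-27) = 4.91×10^5 m/s.
r = mv/(qB) = (1.67×10^-27)(4.91×10^5) / [(1×1.60×10^-19)(0.347)] = 0.0148 m.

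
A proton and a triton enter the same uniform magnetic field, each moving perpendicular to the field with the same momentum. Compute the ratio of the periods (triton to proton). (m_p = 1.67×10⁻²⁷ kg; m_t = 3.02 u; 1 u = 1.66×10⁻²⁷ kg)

T = 2πm/(qB) is independent of speed, so T₂/T₁ = (m₂/q₂)/(m₁/q₁).
T_{triton}/T_{proton} = (5.01×10^-27/1e) / (1.67×10^-27/1e) = 3.00.

ratio ≈ 3.00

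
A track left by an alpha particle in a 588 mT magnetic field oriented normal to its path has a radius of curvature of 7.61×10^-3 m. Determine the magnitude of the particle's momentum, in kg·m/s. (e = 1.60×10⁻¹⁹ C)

Since qvB = mv²/r, the momentum p = mv = qBr.
p = (2×1.60×10^-19)(0.588)(7.61×10^-3) = 1.43×10^-21 kg·m/s.

p ≈ 1.43×10^-21 kg·m/s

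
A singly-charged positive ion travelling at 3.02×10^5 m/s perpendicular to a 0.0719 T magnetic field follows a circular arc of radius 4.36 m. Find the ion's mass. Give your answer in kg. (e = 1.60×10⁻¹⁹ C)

m ≈ 1.66×10^-25 kg

qvB = mv²/r ⇒ m = qBr/v.
m = (1×1.60×10^-19)(0.0719)(4.36) / (3.02×10^5) = 1.66×10^-25 kg.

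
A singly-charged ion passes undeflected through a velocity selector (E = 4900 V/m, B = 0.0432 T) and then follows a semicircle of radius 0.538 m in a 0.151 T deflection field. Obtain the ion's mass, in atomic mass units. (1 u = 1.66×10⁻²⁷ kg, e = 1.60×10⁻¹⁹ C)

v = E/B₁ = 1.13×10^5 m/s.
From r = mv/(qB₂), m = qB₂r/v = (1×1.60×10^-19)(0.151)(0.538) / (1.13×10^5) = 1.15×10^-25 kg.
In atomic mass units: m = 1.15×10^-25 / 1.66×10^-27 = 69.0 u.

m ≈ 69.0 u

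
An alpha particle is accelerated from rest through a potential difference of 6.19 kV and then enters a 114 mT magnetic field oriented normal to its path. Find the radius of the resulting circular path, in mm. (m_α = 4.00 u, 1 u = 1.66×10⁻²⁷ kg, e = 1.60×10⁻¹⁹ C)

The kinetic energy gained is K = qV = (2×1.60×10^-19)(6190) = 1.98×10^-15 J.
v = √(2K/m) = 7.72×10^5 m/s.
r = mv/(qB) = (6.64×10^-27)(7.72×10^5) / [(2×1.60×10^-19)(0.114)] = 0.141 m.

r ≈ 141 mm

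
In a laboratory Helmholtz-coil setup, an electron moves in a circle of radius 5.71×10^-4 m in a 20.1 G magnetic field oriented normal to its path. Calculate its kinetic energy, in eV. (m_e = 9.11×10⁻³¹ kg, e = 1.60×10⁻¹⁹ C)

v = qBr/m = (1×1.60×10^-19)(2.01×10^-3)(5.71×10^-4) / (9.11×10^-31) = 2.02×10^5 m/s.
K = ½mv² = 0.5·(9.11×10^-31)·(2.02×10^5)² = 1.85×10^-20 J = 0.116 eV.

K ≈ 0.116 eV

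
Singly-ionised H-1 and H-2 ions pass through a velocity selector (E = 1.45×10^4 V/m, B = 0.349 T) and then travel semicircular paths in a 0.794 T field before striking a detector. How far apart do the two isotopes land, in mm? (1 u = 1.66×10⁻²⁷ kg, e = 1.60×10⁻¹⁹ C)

Δd ≈ 1.09 mm

Both emerge at v = E/B₁ = 4.15×10^4 m/s.
r = mv/(qB₂), so r₁ = 5.429×10^-4 m and r₂ = 1.086×10^-3 m, giving Δr = 5.43×10^-4 m.
After a semicircle each ion lands a diameter 2r from the entry slit, so the separation is 2Δr = 1.09×10^-3 m.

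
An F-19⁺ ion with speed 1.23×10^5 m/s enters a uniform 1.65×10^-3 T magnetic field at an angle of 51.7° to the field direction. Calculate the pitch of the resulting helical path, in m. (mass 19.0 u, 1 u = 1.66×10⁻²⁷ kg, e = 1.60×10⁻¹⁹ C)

pitch ≈ 57.2 m

The velocity component along B is v∥ = v cos51.7° = 7.62×10^4 m/s.
The cyclotron period T = 2πm/(qB) = 7.51×10^-4 s is set by m, q, B alone.
Pitch = v∥·T = (7.62×10^4)(7.51×10^-4) = 57.2 m.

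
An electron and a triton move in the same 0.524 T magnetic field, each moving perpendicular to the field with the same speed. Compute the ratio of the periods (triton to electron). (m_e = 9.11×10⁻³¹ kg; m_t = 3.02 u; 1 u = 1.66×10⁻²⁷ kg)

T = 2πm/(qB) is independent of speed, so T₂/T₁ = (m₂/q₂)/(m₁/q₁).
T_{triton}/T_{electron} = (5.01×10^-27/1e) / (9.11×10^-31/1e) = 5500.

ratio ≈ 5500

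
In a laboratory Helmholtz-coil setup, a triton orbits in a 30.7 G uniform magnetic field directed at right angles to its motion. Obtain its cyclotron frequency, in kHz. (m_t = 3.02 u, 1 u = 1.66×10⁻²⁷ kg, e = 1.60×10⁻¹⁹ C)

f ≈ 15.6 kHz

f = qB/(2πm) = (1×1.60×10^-19)(3.07×10^-3) / [2π(5.01×10^-27)] = 1.56×10^4 Hz.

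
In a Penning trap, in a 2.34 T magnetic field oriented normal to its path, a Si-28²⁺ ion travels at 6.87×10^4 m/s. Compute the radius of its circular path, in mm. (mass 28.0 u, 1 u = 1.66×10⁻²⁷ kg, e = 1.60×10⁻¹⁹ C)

The magnetic force provides the centripetal force: qvB = mv²/r, so r = mv/(qB).
r = (4.65×10^-26 kg)(6.87×10^4 m/s) / [(2×1.60×10^-19 C)(2.34 T)] = 4.26×10^-3 m.

r ≈ 4.26 mm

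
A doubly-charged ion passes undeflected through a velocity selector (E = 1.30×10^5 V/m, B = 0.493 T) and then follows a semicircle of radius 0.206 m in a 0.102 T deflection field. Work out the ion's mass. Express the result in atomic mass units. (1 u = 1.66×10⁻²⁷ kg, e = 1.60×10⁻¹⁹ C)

v = E/B₁ = 2.64×10^5 m/s.
From r = mv/(qB₂), m = qB₂r/v = (2×1.60×10^-19)(0.102)(0.206) / (2.64×10^5) = 2.55×10^-26 kg.
In atomic mass units: m = 2.55×10^-26 / 1.66×10^-27 = 15.4 u.

m ≈ 15.4 u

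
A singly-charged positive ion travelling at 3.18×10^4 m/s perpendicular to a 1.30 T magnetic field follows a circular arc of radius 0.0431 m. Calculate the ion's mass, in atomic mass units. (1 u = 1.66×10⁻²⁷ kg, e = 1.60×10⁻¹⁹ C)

qvB = mv²/r ⇒ m = qBr/v.
m = (1×1.60×10^-19)(1.30)(0.0431) / (3.18×10^4) = 2.82×10^-25 kg = 170 u.

m ≈ 170 u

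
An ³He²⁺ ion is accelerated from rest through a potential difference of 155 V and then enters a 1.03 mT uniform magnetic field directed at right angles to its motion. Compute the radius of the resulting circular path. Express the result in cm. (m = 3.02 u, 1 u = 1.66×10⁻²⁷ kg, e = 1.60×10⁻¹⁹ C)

r ≈ 214 cm

The kinetic energy gained is K = qV = (2×1.60×10^-19)(155) = 4.96×10^-17 J.
v = √(2K/m) = 1.41×10^5 m/s.
r = mv/(qB) = (5.01×10^-27)(1.41×10^5) / [(2×1.60×10^-19)(1.03×10^-3)] = 2.14 m.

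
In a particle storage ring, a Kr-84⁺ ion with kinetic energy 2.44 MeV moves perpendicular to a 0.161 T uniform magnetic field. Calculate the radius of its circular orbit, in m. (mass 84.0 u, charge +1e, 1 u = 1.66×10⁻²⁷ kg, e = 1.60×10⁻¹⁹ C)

r ≈ 12.8 m

Convert the energy: K = 2.44 MeV = 3.90×10^-13 J.
v = √(2K/m) = √(2·3.90×10^-13/1.39×10^-25) = 2.37×10^6 m/s.
r = mv/(qB) = (1.39×10^-25)(2.37×10^6) / [(1×1.60×10^-19)(0.161)] = 12.8 m.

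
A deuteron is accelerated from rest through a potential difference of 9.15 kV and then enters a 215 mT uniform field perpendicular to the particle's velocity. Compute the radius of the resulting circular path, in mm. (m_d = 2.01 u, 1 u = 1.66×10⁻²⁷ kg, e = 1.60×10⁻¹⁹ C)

r ≈ 90.9 mm

The kinetic energy gained is K = qV = (1×1.60×10^-19)(9150) = 1.46×10^-15 J.
v = √(2K/m) = 9.37×10^5 m/s.
r = mv/(qB) = (3.34×10^-27)(9.37×10^5) / [(1×1.60×10^-19)(0.215)] = 0.0909 m.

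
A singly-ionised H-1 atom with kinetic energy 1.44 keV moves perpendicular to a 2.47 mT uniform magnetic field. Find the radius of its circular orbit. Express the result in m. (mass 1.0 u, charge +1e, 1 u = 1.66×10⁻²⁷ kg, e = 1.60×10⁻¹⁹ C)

Convert the energy: K = 1.44 keV = 2.30×10^-16 J.
v = √(2K/m) = √(2·2.30×10^-16/1.66×10^-27) = 5.27×10^5 m/s.
r = mv/(qB) = (1.66×10^-27)(5.27×10^5) / [(1×1.60×10^-19)(2.47×10^-3)] = 2.21 m.

r ≈ 2.21 m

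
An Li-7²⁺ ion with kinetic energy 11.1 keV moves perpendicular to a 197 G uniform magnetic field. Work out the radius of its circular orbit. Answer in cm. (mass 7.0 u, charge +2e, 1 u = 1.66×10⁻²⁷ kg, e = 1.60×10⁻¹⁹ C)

Convert the energy: K = 11.1 keV = 1.78×10^-15 J.
v = √(2K/m) = √(2·1.78×10^-15/1.16×10^-26) = 5.53×10^5 m/s.
r = mv/(qB) = (1.16×10^-26)(5.53×10^5) / [(2×1.60×10^-19)(0.0197)] = 1.02 m.

r ≈ 102 cm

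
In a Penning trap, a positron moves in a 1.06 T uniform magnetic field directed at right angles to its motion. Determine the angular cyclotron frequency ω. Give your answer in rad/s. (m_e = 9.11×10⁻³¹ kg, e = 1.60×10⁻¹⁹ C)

ω = qB/m = (1×1.60×10^-19)(1.06) / (9.11×10^-31) = 1.86×10^11 rad/s.

ω ≈ 1.86×10^11 rad/s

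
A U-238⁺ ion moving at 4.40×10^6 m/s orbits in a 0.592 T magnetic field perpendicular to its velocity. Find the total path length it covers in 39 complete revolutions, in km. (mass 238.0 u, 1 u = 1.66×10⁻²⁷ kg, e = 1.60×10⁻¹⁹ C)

L ≈ 4.50 km

r = mv/(qB) = 18.4 m, so one revolution covers 2πr = 115 m.
In 39 revolutions: L = 39·2πr = 4500 m.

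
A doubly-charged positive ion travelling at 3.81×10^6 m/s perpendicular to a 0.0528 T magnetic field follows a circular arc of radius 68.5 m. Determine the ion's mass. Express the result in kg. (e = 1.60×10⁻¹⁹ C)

qvB = mv²/r ⇒ m = qBr/v.
m = (2×1.60×10^-19)(0.0528)(68.5) / (3.81×10^6) = 3.04×10^-25 kg.

m ≈ 3.04×10^-25 kg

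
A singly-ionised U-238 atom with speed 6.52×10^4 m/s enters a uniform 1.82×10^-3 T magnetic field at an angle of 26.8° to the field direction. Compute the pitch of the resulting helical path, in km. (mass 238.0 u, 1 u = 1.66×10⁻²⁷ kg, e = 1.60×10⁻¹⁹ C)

pitch ≈ 0.496 km

The velocity component along B is v∥ = v cos26.8° = 5.82×10^4 m/s.
The cyclotron period T = 2πm/(qB) = 8.52×10^-3 s is set by m, q, B alone.
Pitch = v∥·T = (5.82×10^4)(8.52×10^-3) = 496 m.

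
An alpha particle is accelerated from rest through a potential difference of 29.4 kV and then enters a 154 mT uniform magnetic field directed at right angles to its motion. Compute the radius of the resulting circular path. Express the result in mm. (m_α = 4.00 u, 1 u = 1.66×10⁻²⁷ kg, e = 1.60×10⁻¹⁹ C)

The kinetic energy gained is K = qV = (2×1.60×10^-19)(2.94×10^4) = 9.41×10^-15 J.
v = √(2K/m) = 1.68×10^6 m/s.
r = mv/(qB) = (6.64×10^-27)(1.68×10^6) / [(2×1.60×10^-19)(0.154)] = 0.227 m.

r ≈ 227 mm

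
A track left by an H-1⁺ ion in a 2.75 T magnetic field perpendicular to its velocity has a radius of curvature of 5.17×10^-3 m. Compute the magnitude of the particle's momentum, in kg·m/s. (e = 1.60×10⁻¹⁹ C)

p ≈ 2.27×10^-21 kg·m/s

Since qvB = mv²/r, the momentum p = mv = qBr.
p = (1×1.60×10^-19)(2.75)(5.17×10^-3) = 2.27×10^-21 kg·m/s.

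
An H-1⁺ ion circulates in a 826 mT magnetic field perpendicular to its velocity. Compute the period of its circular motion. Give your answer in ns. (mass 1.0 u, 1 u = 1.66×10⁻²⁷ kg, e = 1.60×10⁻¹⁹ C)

T ≈ 78.9 ns

The cyclotron period is independent of speed: T = 2πm/(qB).
T = 2π(1.66×10^-27) / [(1×1.60×10^-19)(0.826)] = 7.89×10^-8 s.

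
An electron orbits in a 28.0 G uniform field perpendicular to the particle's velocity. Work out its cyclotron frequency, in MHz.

f ≈ 78.3 MHz

f = qB/(2πm) = (1×1.60×10^-19)(2.80×10^-3) / [2π(9.11×10^-31)] = 7.83×10^7 Hz.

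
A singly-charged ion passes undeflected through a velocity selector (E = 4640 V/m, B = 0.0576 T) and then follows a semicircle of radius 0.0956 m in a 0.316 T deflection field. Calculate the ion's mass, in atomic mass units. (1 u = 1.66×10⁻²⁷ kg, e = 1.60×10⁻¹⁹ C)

v = E/B₁ = 8.06×10^4 m/s.
From r = mv/(qB₂), m = qB₂r/v = (1×1.60×10^-19)(0.316)(0.0956) / (8.06×10^4) = 6.00×10^-26 kg.
In atomic mass units: m = 6.00×10^-26 / 1.66×10^-27 = 36.1 u.

m ≈ 36.1 u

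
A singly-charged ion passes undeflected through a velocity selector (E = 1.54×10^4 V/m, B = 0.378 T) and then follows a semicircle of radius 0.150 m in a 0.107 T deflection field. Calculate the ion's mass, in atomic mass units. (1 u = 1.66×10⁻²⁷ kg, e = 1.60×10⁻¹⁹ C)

v = E/B₁ = 4.07×10^4 m/s.
From r = mv/(qB₂), m = qB₂r/v = (1×1.60×10^-19)(0.107)(0.150) / (4.07×10^4) = 6.30×10^-26 kg.
In atomic mass units: m = 6.30×10^-26 / 1.66×10^-27 = 38.0 u.

m ≈ 38.0 u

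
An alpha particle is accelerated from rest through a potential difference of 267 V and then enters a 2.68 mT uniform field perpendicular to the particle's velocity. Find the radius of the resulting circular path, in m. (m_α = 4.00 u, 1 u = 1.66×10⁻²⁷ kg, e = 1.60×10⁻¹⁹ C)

The kinetic energy gained is K = qV = (2×1.60×10^-19)(267) = 8.54×10^-17 J.
v = √(2K/m) = 1.60×10^5 m/s.
r = mv/(qB) = (6.64×10^-27)(1.60×10^5) / [(2×1.60×10^-19)(2.68×10^-3)] = 1.24 m.

r ≈ 1.24 m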